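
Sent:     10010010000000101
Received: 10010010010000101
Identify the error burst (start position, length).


XOR: 00000000010000000

Burst at position 9, length 1


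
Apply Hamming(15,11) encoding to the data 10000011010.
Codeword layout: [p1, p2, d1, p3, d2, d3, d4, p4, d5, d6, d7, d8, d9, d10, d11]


Parity bits: p1=0, p2=1, p3=0, p4=1

011000010011010


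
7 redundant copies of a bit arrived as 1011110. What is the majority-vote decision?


Ones: 5 out of 7
Threshold: 4

1 (5/7 voted 1)


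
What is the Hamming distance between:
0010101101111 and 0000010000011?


XOR: 0010111101100
Count of 1s: 7

7


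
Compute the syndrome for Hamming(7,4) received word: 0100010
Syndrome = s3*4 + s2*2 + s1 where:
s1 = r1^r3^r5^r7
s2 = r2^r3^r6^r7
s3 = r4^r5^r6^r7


s1=0, s2=0, s3=1

Syndrome = 4 (error at position 4)


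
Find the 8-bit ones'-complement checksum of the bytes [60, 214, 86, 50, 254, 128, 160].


Sum = 952 mod 256 = 184
Complement = 71

71


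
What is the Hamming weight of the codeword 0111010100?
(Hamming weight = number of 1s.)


Counting 1s in 0111010100

5


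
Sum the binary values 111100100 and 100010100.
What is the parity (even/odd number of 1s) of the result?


111100100 = 484
100010100 = 276
Sum = 760 = 1011111000
1s count = 6

even parity (6 ones in 1011111000)


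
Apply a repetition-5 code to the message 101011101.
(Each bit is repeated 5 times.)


Each bit -> 5 copies

111110000011111000001111111111111110000011111


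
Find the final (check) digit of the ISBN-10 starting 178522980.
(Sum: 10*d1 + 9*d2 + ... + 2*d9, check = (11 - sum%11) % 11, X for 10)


Weighted sum: 254
254 mod 11 = 1

Check digit: X


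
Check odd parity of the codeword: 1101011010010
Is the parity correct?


Number of 1s: 7

Yes, parity is correct (7 ones)


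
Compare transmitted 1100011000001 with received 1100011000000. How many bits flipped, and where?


XOR: 0000000000001

1 error(s) at position(s): 12


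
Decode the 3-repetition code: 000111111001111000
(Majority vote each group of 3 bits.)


Groups: 000, 111, 111, 001, 111, 000
Majority votes: 011010

011010


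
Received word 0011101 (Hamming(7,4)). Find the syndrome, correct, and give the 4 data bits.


Syndrome = 5: error at position 5

Data: 1001 (corrected bit 5)


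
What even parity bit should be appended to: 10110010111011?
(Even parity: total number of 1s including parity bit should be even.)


Number of 1s in data: 9
Parity bit: 1

1


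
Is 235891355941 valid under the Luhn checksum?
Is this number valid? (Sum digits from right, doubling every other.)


Luhn sum = 56
56 mod 10 = 6

Invalid (Luhn sum mod 10 = 6)


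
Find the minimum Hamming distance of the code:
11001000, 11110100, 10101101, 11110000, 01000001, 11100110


Comparing all pairs, minimum distance: 1
Can detect 0 errors, correct 0 errors

1


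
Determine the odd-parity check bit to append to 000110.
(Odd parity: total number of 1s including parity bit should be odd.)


Number of 1s in data: 2
Parity bit: 1

1


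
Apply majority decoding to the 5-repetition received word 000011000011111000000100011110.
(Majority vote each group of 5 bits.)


Groups: 00001, 10000, 11111, 00000, 01000, 11110
Majority votes: 001001

001001


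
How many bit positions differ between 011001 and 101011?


XOR: 110010
Count of 1s: 3

3


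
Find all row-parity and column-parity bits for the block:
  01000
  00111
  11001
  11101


Row parities: 1110
Column parities: 01011

Row P: 1110, Col P: 01011, Corner: 1


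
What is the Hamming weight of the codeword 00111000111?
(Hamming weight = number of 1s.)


Counting 1s in 00111000111

6


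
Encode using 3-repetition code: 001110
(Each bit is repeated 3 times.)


Each bit -> 3 copies

000000111111111000


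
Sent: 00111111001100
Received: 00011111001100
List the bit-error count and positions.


XOR: 00100000000000

1 error(s) at position(s): 2


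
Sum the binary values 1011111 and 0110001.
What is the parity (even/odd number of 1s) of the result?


1011111 = 95
0110001 = 49
Sum = 144 = 10010000
1s count = 2

even parity (2 ones in 10010000)


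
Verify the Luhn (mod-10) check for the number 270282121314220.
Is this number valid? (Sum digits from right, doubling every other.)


Luhn sum = 50
50 mod 10 = 0

Valid (Luhn sum mod 10 = 0)


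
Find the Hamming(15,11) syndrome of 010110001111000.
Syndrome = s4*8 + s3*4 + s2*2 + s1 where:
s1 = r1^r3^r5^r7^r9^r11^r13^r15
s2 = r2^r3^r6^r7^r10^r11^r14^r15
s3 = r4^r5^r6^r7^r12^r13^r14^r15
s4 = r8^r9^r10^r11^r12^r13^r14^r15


s1=1, s2=1, s3=1, s4=0

Syndrome = 7 (error at position 7)


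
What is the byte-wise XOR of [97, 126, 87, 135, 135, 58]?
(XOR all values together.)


XOR chain: 97 ^ 126 ^ 87 ^ 135 ^ 135 ^ 58 = 114

114


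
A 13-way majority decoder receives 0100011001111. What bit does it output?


Ones: 7 out of 13
Threshold: 7

1 (7/13 voted 1)


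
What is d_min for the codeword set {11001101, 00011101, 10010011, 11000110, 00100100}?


Comparing all pairs, minimum distance: 3
Can detect 2 errors, correct 1 errors

3


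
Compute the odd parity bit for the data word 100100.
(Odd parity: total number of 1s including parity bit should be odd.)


Number of 1s in data: 2
Parity bit: 1

1


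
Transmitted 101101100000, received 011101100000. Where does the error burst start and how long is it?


XOR: 110000000000

Burst at position 0, length 2


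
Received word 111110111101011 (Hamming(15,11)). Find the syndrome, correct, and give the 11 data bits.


Syndrome = 0: no error detected

Data: 11011101011 (no errors)


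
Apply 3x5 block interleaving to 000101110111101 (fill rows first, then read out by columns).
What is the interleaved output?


Matrix:
  00010
  11101
  11101
Read columns: 011011011100011

011011011100011


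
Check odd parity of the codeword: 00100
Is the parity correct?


Number of 1s: 1

Yes, parity is correct (1 ones)


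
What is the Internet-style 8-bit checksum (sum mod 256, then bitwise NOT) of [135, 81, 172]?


Sum = 388 mod 256 = 132
Complement = 123

123


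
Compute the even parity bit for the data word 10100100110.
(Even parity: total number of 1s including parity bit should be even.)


Number of 1s in data: 5
Parity bit: 1

1


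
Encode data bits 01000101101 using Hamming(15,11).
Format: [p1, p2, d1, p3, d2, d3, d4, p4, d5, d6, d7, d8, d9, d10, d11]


Parity bits: p1=1, p2=0, p3=0, p4=0

100010000101101


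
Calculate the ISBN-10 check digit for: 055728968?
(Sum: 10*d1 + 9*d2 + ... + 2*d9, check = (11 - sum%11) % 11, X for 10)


Weighted sum: 256
256 mod 11 = 3

Check digit: 8


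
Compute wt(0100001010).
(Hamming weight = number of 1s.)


Counting 1s in 0100001010

3


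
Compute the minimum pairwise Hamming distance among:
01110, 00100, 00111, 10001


Comparing all pairs, minimum distance: 2
Can detect 1 errors, correct 0 errors

2


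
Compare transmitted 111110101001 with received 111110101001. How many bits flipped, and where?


XOR: 000000000000

0 errors (received matches sent)


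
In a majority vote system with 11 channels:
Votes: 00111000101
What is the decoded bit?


Ones: 5 out of 11
Threshold: 6

0 (5/11 voted 1)


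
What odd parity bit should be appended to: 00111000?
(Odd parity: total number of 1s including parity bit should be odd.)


Number of 1s in data: 3
Parity bit: 0

0


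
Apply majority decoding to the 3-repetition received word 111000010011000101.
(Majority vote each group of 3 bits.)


Groups: 111, 000, 010, 011, 000, 101
Majority votes: 100101

100101


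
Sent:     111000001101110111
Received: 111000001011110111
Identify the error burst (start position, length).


XOR: 000000000110000000

Burst at position 9, length 2


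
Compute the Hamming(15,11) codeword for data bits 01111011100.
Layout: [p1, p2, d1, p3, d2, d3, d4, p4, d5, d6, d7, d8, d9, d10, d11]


Parity bits: p1=1, p2=1, p3=1, p4=0

110111101011100


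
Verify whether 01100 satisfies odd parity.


Number of 1s: 2

No, parity error (2 ones)


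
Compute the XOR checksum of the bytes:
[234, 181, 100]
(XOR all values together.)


XOR chain: 234 ^ 181 ^ 100 = 59

59


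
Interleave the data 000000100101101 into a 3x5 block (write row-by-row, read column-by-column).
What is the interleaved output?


Matrix:
  00000
  01001
  01101
Read columns: 000011001000011

000011001000011


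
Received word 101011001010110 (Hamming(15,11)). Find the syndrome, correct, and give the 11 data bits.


Syndrome = 0: no error detected

Data: 11101010110 (no errors)


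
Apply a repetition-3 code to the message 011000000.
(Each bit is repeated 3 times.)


Each bit -> 3 copies

000111111000000000000000000


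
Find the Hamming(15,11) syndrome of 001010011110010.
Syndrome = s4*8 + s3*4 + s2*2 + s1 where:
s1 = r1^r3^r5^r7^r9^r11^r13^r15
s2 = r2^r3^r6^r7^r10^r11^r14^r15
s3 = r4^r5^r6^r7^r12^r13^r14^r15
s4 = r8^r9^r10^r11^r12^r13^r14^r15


s1=0, s2=0, s3=0, s4=1

Syndrome = 8 (error at position 8)


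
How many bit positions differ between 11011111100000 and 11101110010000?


XOR: 00110001110000
Count of 1s: 5

5


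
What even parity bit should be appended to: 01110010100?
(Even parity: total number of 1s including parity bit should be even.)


Number of 1s in data: 5
Parity bit: 1

1


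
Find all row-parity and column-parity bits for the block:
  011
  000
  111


Row parities: 001
Column parities: 100

Row P: 001, Col P: 100, Corner: 1


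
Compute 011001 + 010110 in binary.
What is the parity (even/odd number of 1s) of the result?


011001 = 25
010110 = 22
Sum = 47 = 101111
1s count = 5

odd parity (5 ones in 101111)


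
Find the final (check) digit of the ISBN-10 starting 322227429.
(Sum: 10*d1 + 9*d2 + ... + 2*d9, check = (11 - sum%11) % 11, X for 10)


Weighted sum: 165
165 mod 11 = 0

Check digit: 0


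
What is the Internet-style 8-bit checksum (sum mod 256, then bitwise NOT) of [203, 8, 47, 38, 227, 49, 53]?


Sum = 625 mod 256 = 113
Complement = 142

142


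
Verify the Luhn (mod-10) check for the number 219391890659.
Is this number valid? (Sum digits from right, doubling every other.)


Luhn sum = 59
59 mod 10 = 9

Invalid (Luhn sum mod 10 = 9)


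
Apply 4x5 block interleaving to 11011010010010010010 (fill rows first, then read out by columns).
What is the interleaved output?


Matrix:
  11011
  01001
  00100
  10010
Read columns: 10011100001010011100

10011100001010011100


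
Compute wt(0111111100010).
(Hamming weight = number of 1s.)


Counting 1s in 0111111100010

8


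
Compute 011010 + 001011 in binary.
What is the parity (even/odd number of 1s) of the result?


011010 = 26
001011 = 11
Sum = 37 = 100101
1s count = 3

odd parity (3 ones in 100101)


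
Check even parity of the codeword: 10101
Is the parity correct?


Number of 1s: 3

No, parity error (3 ones)


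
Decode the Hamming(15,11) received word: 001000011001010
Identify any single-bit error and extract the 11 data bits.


Syndrome = 0: no error detected

Data: 10001001010 (no errors)


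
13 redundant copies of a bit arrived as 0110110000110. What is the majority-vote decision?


Ones: 6 out of 13
Threshold: 7

0 (6/13 voted 1)


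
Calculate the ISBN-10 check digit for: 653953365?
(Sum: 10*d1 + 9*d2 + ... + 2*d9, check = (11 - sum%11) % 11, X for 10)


Weighted sum: 277
277 mod 11 = 2

Check digit: 9


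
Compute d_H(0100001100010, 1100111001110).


XOR: 1000110101100
Count of 1s: 6

6


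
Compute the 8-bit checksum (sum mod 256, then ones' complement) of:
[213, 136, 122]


Sum = 471 mod 256 = 215
Complement = 40

40


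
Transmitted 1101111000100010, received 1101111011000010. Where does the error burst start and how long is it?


XOR: 0000000011100000

Burst at position 8, length 3


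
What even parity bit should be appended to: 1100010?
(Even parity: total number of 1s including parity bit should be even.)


Number of 1s in data: 3
Parity bit: 1

1


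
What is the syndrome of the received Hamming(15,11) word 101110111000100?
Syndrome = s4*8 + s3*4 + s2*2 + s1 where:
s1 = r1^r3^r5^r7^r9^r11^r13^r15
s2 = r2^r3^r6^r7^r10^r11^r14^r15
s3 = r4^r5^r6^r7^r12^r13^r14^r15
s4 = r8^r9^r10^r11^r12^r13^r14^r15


s1=0, s2=0, s3=0, s4=1

Syndrome = 8 (error at position 8)


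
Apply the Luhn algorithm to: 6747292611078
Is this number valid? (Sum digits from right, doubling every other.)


Luhn sum = 52
52 mod 10 = 2

Invalid (Luhn sum mod 10 = 2)


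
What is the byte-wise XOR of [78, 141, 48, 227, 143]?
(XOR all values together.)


XOR chain: 78 ^ 141 ^ 48 ^ 227 ^ 143 = 159

159


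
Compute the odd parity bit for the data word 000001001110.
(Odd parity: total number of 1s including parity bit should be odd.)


Number of 1s in data: 4
Parity bit: 1

1


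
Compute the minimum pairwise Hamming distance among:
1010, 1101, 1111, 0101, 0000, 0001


Comparing all pairs, minimum distance: 1
Can detect 0 errors, correct 0 errors

1


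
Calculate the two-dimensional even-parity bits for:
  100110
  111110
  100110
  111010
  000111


Row parities: 11101
Column parities: 000011

Row P: 11101, Col P: 000011, Corner: 0


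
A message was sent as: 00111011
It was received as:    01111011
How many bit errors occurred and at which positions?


XOR: 01000000

1 error(s) at position(s): 1


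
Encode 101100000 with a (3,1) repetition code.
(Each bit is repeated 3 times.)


Each bit -> 3 copies

111000111111000000000000000


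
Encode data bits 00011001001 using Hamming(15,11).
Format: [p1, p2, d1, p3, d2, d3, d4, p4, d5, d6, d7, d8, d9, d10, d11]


Parity bits: p1=1, p2=0, p3=1, p4=1

100100111001001


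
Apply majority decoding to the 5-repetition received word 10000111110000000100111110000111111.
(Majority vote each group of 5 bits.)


Groups: 10000, 11111, 00000, 00100, 11111, 00001, 11111
Majority votes: 0100101

0100101


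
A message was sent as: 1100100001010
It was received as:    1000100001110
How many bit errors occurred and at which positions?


XOR: 0100000000100

2 error(s) at position(s): 1, 10


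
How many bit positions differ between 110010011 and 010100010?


XOR: 100110001
Count of 1s: 4

4


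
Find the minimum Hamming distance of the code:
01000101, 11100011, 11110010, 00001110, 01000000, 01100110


Comparing all pairs, minimum distance: 2
Can detect 1 errors, correct 0 errors

2


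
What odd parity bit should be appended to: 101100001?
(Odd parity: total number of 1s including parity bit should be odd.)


Number of 1s in data: 4
Parity bit: 1

1


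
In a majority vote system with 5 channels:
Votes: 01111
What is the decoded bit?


Ones: 4 out of 5
Threshold: 3

1 (4/5 voted 1)


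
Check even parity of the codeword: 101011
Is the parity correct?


Number of 1s: 4

Yes, parity is correct (4 ones)


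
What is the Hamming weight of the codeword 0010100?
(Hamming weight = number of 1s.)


Counting 1s in 0010100

2


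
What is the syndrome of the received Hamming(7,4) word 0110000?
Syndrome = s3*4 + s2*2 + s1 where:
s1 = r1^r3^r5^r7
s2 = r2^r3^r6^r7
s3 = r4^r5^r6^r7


s1=1, s2=0, s3=0

Syndrome = 1 (error at position 1)


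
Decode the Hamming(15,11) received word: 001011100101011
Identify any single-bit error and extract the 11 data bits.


Syndrome = 0: no error detected

Data: 11110101011 (no errors)


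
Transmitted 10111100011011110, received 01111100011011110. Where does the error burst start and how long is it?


XOR: 11000000000000000

Burst at position 0, length 2


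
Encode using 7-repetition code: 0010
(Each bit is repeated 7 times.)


Each bit -> 7 copies

0000000000000011111110000000


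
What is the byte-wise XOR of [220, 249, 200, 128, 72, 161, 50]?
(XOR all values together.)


XOR chain: 220 ^ 249 ^ 200 ^ 128 ^ 72 ^ 161 ^ 50 = 182

182


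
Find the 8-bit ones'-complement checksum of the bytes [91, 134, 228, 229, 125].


Sum = 807 mod 256 = 39
Complement = 216

216


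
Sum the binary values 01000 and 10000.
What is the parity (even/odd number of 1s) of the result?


01000 = 8
10000 = 16
Sum = 24 = 11000
1s count = 2

even parity (2 ones in 11000)


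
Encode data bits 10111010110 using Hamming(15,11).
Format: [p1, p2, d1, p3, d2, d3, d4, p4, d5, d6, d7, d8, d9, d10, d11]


Parity bits: p1=1, p2=1, p3=0, p4=0

111001101010110


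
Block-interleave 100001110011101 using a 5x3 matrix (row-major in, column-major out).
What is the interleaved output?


Matrix:
  100
  001
  110
  011
  101
Read columns: 101010011001011

101010011001011


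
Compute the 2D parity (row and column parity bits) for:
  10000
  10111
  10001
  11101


Row parities: 1000
Column parities: 01011

Row P: 1000, Col P: 01011, Corner: 1


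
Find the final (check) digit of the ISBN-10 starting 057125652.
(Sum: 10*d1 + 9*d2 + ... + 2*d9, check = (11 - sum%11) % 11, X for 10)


Weighted sum: 188
188 mod 11 = 1

Check digit: X


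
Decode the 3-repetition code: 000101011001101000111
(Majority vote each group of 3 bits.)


Groups: 000, 101, 011, 001, 101, 000, 111
Majority votes: 0110101

0110101


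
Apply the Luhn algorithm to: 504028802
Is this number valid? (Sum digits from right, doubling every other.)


Luhn sum = 28
28 mod 10 = 8

Invalid (Luhn sum mod 10 = 8)


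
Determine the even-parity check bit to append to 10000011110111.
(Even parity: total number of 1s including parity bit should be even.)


Number of 1s in data: 8
Parity bit: 0

0


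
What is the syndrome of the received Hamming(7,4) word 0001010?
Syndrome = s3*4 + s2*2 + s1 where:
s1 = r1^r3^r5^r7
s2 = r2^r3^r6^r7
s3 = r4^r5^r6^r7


s1=0, s2=1, s3=0

Syndrome = 2 (error at position 2)


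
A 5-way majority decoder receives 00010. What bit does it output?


Ones: 1 out of 5
Threshold: 3

0 (1/5 voted 1)


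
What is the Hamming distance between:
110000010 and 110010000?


XOR: 000010010
Count of 1s: 2

2


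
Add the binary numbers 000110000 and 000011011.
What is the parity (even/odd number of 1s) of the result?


000110000 = 48
000011011 = 27
Sum = 75 = 1001011
1s count = 4

even parity (4 ones in 1001011)


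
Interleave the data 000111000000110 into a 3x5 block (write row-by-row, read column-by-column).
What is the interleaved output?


Matrix:
  00011
  10000
  00110
Read columns: 010000001101100

010000001101100


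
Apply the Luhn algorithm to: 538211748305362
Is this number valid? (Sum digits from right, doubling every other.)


Luhn sum = 64
64 mod 10 = 4

Invalid (Luhn sum mod 10 = 4)


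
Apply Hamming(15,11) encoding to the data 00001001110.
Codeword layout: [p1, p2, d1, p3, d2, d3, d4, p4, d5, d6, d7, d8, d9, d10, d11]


Parity bits: p1=0, p2=1, p3=1, p4=0

010100001001110


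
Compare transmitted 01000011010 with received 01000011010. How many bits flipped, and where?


XOR: 00000000000

0 errors (received matches sent)


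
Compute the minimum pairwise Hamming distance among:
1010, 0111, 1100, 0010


Comparing all pairs, minimum distance: 1
Can detect 0 errors, correct 0 errors

1


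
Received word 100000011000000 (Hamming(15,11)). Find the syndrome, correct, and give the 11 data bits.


Syndrome = 0: no error detected

Data: 00001000000 (no errors)


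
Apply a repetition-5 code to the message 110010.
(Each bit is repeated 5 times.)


Each bit -> 5 copies

111111111100000000001111100000


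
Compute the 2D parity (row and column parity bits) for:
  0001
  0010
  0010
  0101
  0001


Row parities: 11101
Column parities: 0101

Row P: 11101, Col P: 0101, Corner: 0


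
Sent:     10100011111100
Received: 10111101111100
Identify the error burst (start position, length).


XOR: 00011110000000

Burst at position 3, length 4


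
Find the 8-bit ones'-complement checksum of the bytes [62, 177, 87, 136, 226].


Sum = 688 mod 256 = 176
Complement = 79

79


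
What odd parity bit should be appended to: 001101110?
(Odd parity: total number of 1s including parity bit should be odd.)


Number of 1s in data: 5
Parity bit: 0

0


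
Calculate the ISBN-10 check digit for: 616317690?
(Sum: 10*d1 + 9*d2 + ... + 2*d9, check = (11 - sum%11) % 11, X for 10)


Weighted sum: 230
230 mod 11 = 10

Check digit: 1


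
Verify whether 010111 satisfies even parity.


Number of 1s: 4

Yes, parity is correct (4 ones)


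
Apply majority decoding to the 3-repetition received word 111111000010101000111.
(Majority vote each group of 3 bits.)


Groups: 111, 111, 000, 010, 101, 000, 111
Majority votes: 1100101

1100101


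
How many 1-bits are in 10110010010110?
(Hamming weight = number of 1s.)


Counting 1s in 10110010010110

7


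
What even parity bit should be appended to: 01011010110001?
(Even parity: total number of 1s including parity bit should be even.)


Number of 1s in data: 7
Parity bit: 1

1


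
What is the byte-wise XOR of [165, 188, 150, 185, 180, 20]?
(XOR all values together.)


XOR chain: 165 ^ 188 ^ 150 ^ 185 ^ 180 ^ 20 = 150

150


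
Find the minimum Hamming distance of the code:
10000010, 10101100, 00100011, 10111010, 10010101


Comparing all pairs, minimum distance: 3
Can detect 2 errors, correct 1 errors

3


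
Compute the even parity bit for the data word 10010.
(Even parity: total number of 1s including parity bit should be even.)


Number of 1s in data: 2
Parity bit: 0

0


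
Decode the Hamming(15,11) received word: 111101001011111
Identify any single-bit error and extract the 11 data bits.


Syndrome = 0: no error detected

Data: 10101011111 (no errors)


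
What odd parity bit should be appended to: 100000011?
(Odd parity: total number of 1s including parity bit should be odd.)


Number of 1s in data: 3
Parity bit: 0

0


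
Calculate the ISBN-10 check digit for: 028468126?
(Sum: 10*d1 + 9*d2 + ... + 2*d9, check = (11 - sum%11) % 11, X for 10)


Weighted sum: 208
208 mod 11 = 10

Check digit: 1


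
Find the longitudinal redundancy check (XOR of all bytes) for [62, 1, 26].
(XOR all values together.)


XOR chain: 62 ^ 1 ^ 26 = 37

37


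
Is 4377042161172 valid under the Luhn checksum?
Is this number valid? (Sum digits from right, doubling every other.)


Luhn sum = 50
50 mod 10 = 0

Valid (Luhn sum mod 10 = 0)


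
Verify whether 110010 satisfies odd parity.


Number of 1s: 3

Yes, parity is correct (3 ones)


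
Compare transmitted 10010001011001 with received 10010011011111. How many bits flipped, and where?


XOR: 00000010000110

3 error(s) at position(s): 6, 11, 12


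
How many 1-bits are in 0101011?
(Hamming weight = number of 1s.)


Counting 1s in 0101011

4


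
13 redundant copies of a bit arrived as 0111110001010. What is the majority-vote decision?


Ones: 7 out of 13
Threshold: 7

1 (7/13 voted 1)


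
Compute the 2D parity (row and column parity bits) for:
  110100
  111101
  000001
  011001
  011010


Row parities: 11111
Column parities: 001011

Row P: 11111, Col P: 001011, Corner: 1


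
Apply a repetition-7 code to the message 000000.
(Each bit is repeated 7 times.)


Each bit -> 7 copies

000000000000000000000000000000000000000000


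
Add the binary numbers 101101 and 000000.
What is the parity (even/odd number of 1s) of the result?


101101 = 45
000000 = 0
Sum = 45 = 101101
1s count = 4

even parity (4 ones in 101101)


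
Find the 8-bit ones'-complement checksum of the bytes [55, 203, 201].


Sum = 459 mod 256 = 203
Complement = 52

52


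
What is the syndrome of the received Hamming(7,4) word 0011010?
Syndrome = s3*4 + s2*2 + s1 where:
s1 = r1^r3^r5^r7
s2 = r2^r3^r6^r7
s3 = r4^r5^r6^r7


s1=1, s2=0, s3=0

Syndrome = 1 (error at position 1)


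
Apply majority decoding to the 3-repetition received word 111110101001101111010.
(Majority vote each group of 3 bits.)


Groups: 111, 110, 101, 001, 101, 111, 010
Majority votes: 1110110

1110110


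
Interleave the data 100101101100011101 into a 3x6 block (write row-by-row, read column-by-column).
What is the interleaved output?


Matrix:
  100101
  101100
  011101
Read columns: 110001011111000101

110001011111000101


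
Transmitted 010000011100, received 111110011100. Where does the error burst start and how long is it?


XOR: 101110000000

Burst at position 0, length 5


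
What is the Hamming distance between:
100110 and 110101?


XOR: 010011
Count of 1s: 3

3


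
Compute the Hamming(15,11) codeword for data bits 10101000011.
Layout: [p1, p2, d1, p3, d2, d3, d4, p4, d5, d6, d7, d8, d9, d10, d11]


Parity bits: p1=1, p2=0, p3=1, p4=1

101101011000011


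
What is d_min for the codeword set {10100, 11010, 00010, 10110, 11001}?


Comparing all pairs, minimum distance: 1
Can detect 0 errors, correct 0 errors

1


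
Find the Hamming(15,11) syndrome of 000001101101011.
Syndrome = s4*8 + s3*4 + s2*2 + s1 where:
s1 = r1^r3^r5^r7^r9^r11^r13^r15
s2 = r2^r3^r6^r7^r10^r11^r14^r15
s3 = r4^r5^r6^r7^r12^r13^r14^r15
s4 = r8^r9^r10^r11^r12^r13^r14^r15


s1=1, s2=1, s3=1, s4=1

Syndrome = 15 (error at position 15)


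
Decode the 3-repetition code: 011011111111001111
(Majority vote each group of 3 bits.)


Groups: 011, 011, 111, 111, 001, 111
Majority votes: 111101

111101


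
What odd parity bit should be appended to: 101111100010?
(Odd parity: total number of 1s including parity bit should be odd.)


Number of 1s in data: 7
Parity bit: 0

0


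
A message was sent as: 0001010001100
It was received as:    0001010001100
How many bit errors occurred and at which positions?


XOR: 0000000000000

0 errors (received matches sent)


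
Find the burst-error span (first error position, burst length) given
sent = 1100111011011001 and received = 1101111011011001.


XOR: 0001000000000000

Burst at position 3, length 1


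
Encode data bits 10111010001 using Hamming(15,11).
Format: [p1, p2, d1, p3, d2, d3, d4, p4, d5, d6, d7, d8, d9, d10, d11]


Parity bits: p1=1, p2=1, p3=1, p4=1

111101111010001


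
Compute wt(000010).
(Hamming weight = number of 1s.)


Counting 1s in 000010

1


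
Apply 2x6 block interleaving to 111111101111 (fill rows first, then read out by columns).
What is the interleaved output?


Matrix:
  111111
  101111
Read columns: 111011111111

111011111111


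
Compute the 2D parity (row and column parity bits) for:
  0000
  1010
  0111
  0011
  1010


Row parities: 00100
Column parities: 0100

Row P: 00100, Col P: 0100, Corner: 1


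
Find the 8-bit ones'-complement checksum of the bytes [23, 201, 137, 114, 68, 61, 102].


Sum = 706 mod 256 = 194
Complement = 61

61


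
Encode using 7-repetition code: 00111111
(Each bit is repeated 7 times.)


Each bit -> 7 copies

00000000000000111111111111111111111111111111111111111111


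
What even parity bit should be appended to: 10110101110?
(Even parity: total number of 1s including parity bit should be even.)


Number of 1s in data: 7
Parity bit: 1

1


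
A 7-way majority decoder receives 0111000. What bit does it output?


Ones: 3 out of 7
Threshold: 4

0 (3/7 voted 1)


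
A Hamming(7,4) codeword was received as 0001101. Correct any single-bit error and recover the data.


Syndrome = 6: error at position 6

Data: 0111 (corrected bit 6)


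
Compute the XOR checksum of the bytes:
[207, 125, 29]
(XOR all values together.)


XOR chain: 207 ^ 125 ^ 29 = 175

175


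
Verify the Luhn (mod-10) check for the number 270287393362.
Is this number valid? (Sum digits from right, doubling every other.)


Luhn sum = 56
56 mod 10 = 6

Invalid (Luhn sum mod 10 = 6)


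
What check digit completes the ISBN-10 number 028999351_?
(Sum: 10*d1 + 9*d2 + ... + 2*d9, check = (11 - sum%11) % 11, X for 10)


Weighted sum: 273
273 mod 11 = 9

Check digit: 2


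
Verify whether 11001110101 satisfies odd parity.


Number of 1s: 7

Yes, parity is correct (7 ones)


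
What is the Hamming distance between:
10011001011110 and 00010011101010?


XOR: 10001010110100
Count of 1s: 6

6


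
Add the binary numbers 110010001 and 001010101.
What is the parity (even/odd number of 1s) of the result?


110010001 = 401
001010101 = 85
Sum = 486 = 111100110
1s count = 6

even parity (6 ones in 111100110)


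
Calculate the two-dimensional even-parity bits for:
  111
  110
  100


Row parities: 101
Column parities: 101

Row P: 101, Col P: 101, Corner: 0


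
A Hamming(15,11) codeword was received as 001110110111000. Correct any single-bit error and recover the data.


Syndrome = 0: no error detected

Data: 11010111000 (no errors)


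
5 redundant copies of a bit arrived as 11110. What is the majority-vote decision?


Ones: 4 out of 5
Threshold: 3

1 (4/5 voted 1)


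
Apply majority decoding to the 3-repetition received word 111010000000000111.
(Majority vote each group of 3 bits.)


Groups: 111, 010, 000, 000, 000, 111
Majority votes: 100001

100001


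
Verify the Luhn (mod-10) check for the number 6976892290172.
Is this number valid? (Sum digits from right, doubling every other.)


Luhn sum = 65
65 mod 10 = 5

Invalid (Luhn sum mod 10 = 5)


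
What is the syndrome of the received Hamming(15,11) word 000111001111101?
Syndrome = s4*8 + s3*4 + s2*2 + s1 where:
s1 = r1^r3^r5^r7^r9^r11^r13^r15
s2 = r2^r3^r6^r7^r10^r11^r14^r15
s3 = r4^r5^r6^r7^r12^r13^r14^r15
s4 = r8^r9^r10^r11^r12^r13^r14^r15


s1=1, s2=0, s3=0, s4=0

Syndrome = 1 (error at position 1)


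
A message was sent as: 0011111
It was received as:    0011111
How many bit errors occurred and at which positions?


XOR: 0000000

0 errors (received matches sent)


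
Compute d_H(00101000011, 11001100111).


XOR: 11100100100
Count of 1s: 5

5


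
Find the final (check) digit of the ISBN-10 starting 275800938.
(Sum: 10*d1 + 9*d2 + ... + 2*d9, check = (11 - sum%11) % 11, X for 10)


Weighted sum: 240
240 mod 11 = 9

Check digit: 2


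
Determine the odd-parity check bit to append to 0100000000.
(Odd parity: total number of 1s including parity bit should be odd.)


Number of 1s in data: 1
Parity bit: 0

0


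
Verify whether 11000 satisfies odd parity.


Number of 1s: 2

No, parity error (2 ones)


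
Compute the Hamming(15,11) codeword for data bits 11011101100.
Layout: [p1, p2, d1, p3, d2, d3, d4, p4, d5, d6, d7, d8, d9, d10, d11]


Parity bits: p1=1, p2=1, p3=0, p4=0

111010101101100


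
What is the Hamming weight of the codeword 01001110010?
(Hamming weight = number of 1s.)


Counting 1s in 01001110010

5


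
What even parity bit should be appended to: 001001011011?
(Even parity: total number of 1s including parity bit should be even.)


Number of 1s in data: 6
Parity bit: 0

0


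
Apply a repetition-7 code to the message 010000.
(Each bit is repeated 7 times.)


Each bit -> 7 copies

000000011111110000000000000000000000000000


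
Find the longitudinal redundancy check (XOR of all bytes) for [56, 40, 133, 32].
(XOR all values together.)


XOR chain: 56 ^ 40 ^ 133 ^ 32 = 181

181


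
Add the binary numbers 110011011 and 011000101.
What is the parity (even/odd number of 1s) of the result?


110011011 = 411
011000101 = 197
Sum = 608 = 1001100000
1s count = 3

odd parity (3 ones in 1001100000)


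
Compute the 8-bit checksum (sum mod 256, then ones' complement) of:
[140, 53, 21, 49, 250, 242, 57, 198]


Sum = 1010 mod 256 = 242
Complement = 13

13


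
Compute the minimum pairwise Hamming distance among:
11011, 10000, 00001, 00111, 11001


Comparing all pairs, minimum distance: 1
Can detect 0 errors, correct 0 errors

1


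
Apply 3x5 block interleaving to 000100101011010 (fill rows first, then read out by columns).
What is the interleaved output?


Matrix:
  00010
  01010
  11010
Read columns: 001011000111000

001011000111000


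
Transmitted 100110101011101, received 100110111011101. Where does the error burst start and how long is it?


XOR: 000000010000000

Burst at position 7, length 1


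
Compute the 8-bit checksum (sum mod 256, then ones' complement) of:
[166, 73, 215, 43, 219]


Sum = 716 mod 256 = 204
Complement = 51

51


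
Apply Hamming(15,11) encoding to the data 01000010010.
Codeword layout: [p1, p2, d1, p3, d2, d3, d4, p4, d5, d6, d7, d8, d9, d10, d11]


Parity bits: p1=0, p2=0, p3=0, p4=0

000010000010010


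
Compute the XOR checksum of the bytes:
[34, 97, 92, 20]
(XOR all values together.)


XOR chain: 34 ^ 97 ^ 92 ^ 20 = 11

11


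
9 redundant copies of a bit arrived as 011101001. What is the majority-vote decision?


Ones: 5 out of 9
Threshold: 5

1 (5/9 voted 1)


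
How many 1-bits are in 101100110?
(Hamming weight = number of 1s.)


Counting 1s in 101100110

5


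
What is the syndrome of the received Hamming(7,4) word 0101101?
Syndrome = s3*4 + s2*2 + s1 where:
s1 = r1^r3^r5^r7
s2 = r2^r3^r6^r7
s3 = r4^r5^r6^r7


s1=0, s2=0, s3=1

Syndrome = 4 (error at position 4)


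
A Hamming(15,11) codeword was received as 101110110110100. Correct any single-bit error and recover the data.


Syndrome = 0: no error detected

Data: 11010110100 (no errors)


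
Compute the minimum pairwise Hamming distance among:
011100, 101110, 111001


Comparing all pairs, minimum distance: 3
Can detect 2 errors, correct 1 errors

3


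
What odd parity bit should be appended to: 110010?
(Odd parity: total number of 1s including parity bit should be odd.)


Number of 1s in data: 3
Parity bit: 0

0


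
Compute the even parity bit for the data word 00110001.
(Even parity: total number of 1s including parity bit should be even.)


Number of 1s in data: 3
Parity bit: 1

1


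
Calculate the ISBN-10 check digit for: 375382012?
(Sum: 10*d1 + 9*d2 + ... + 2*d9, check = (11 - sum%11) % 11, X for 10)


Weighted sum: 219
219 mod 11 = 10

Check digit: 1


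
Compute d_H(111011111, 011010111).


XOR: 100001000
Count of 1s: 2

2


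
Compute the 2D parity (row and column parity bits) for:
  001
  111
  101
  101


Row parities: 1100
Column parities: 110

Row P: 1100, Col P: 110, Corner: 0


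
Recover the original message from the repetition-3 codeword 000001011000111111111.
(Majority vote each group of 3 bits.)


Groups: 000, 001, 011, 000, 111, 111, 111
Majority votes: 0010111

0010111


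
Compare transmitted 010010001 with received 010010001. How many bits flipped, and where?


XOR: 000000000

0 errors (received matches sent)


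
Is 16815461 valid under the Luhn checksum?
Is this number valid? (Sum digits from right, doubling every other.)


Luhn sum = 25
25 mod 10 = 5

Invalid (Luhn sum mod 10 = 5)


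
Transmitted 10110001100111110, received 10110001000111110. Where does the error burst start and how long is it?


XOR: 00000000100000000

Burst at position 8, length 1


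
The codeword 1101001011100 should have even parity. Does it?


Number of 1s: 7

No, parity error (7 ones)


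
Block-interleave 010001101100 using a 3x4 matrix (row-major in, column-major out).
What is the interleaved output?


Matrix:
  0100
  0110
  1100
Read columns: 001111010000

001111010000


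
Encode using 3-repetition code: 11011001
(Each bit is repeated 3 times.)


Each bit -> 3 copies

111111000111111000000111


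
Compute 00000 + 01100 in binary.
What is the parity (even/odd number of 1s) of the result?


00000 = 0
01100 = 12
Sum = 12 = 1100
1s count = 2

even parity (2 ones in 1100)


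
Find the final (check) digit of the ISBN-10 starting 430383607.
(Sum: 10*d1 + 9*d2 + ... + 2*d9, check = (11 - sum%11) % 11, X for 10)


Weighted sum: 189
189 mod 11 = 2

Check digit: 9


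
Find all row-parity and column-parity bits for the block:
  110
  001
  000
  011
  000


Row parities: 01000
Column parities: 100

Row P: 01000, Col P: 100, Corner: 1


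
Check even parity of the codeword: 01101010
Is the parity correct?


Number of 1s: 4

Yes, parity is correct (4 ones)


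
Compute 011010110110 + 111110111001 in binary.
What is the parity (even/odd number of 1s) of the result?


011010110110 = 1718
111110111001 = 4025
Sum = 5743 = 1011001101111
1s count = 9

odd parity (9 ones in 1011001101111)


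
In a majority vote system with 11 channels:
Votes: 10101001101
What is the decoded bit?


Ones: 6 out of 11
Threshold: 6

1 (6/11 voted 1)


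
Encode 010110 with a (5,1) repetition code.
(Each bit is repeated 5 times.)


Each bit -> 5 copies

000001111100000111111111100000


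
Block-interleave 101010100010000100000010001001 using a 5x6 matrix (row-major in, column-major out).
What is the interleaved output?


Matrix:
  101010
  100010
  000100
  000010
  001001
Read columns: 110000000010001001001101000001

110000000010001001001101000001


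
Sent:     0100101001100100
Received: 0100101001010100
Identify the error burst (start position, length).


XOR: 0000000000110000

Burst at position 10, length 2


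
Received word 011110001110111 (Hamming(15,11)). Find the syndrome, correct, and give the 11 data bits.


Syndrome = 4: error at position 4

Data: 11001110111 (corrected bit 4)


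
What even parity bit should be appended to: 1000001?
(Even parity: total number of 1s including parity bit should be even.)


Number of 1s in data: 2
Parity bit: 0

0


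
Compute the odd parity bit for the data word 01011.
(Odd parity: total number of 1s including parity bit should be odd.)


Number of 1s in data: 3
Parity bit: 0

0


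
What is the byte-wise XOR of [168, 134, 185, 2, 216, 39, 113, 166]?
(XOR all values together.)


XOR chain: 168 ^ 134 ^ 185 ^ 2 ^ 216 ^ 39 ^ 113 ^ 166 = 189

189


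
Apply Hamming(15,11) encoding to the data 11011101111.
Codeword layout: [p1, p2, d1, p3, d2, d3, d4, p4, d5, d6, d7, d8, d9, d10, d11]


Parity bits: p1=0, p2=1, p3=0, p4=0

011010101101111


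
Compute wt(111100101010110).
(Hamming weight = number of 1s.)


Counting 1s in 111100101010110

9


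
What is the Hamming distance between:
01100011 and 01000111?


XOR: 00100100
Count of 1s: 2

2


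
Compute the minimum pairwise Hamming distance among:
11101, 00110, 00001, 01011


Comparing all pairs, minimum distance: 2
Can detect 1 errors, correct 0 errors

2


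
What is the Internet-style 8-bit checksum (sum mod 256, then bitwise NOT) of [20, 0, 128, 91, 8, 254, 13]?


Sum = 514 mod 256 = 2
Complement = 253

253


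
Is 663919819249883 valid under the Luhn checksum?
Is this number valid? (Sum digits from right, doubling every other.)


Luhn sum = 85
85 mod 10 = 5

Invalid (Luhn sum mod 10 = 5)


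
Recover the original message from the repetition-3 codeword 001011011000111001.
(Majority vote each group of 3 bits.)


Groups: 001, 011, 011, 000, 111, 001
Majority votes: 011010

011010


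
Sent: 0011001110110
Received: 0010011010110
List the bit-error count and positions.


XOR: 0001010100000

3 error(s) at position(s): 3, 5, 7


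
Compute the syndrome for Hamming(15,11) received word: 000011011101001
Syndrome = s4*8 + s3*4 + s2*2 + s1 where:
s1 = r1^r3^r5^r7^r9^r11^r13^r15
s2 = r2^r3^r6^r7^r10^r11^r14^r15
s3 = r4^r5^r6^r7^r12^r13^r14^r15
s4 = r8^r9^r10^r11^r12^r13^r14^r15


s1=1, s2=1, s3=0, s4=1

Syndrome = 11 (error at position 11)
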